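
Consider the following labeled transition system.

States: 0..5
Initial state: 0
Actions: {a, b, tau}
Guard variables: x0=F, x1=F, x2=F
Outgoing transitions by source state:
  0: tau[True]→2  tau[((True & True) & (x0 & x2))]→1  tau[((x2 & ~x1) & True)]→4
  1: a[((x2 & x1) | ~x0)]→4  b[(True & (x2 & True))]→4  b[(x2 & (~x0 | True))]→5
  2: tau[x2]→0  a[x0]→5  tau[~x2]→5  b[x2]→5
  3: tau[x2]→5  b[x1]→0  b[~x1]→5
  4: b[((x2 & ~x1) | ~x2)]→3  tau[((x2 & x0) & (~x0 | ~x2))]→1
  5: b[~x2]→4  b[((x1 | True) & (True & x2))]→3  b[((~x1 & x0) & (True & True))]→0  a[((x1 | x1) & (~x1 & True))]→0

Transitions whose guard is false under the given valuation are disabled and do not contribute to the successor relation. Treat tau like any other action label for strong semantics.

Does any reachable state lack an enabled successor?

Reachable = {0,2,3,4,5}
  0: tau→2  [1 out]
  2: tau→5  [1 out]
  3: b→5  [1 out]
  4: b→3  [1 out]
  5: b→4  [1 out]

Answer: DEADLOCK-FREE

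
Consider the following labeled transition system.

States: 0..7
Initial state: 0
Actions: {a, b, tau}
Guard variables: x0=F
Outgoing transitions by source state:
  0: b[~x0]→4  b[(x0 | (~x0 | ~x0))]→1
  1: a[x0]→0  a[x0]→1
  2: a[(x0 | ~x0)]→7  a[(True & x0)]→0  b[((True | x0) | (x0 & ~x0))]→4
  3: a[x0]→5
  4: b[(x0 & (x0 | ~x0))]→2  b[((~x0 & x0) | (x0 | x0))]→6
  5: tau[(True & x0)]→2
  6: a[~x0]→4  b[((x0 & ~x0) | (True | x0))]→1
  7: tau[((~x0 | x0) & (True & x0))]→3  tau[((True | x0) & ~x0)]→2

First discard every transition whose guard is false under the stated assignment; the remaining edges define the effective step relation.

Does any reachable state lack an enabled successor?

Answer: DEADLOCK at state 1

Working:
Reachable = {0,1,4}
  0: b→1  b→4  [2 out]
  1: ∅  [deadlock]
  4: ∅  [deadlock]
witness 1: b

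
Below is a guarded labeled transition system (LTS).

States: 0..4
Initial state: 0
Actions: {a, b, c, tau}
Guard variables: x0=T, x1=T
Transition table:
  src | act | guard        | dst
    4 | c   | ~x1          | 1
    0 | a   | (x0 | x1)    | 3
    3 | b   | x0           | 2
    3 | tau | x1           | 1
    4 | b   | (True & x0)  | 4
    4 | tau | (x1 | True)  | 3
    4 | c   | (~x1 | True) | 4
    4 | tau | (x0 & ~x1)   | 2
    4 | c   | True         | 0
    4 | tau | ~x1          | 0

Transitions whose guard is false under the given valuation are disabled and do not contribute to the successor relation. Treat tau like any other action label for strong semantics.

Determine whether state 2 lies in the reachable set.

Answer: REACHABLE

Trace:
After dropping false guards: 7 live edges.
L0 = {0}
L1 = {3}  now seen {0,3}
L2 = {1,2}  now seen {0,1,2,3}
Reach set: {0,1,2,3}
witness 2: a·b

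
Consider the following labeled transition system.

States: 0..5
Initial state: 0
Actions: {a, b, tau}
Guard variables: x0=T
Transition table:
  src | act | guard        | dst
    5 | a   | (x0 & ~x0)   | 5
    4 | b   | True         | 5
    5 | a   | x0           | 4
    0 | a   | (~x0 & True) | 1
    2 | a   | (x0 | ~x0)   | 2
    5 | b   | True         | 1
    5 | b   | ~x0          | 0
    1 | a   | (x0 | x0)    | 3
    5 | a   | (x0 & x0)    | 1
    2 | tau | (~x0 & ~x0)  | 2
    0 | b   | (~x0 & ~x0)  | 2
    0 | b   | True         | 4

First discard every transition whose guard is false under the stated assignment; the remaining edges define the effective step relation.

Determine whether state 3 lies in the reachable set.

After dropping false guards: 7 live edges.
depth 0: {0}
depth 1: {4}  cumulative {0,4}
depth 2: {5}  cumulative {0,4,5}
depth 3: {1}  cumulative {0,1,4,5}
depth 4: {3}  cumulative {0,1,3,4,5}
Reach set: {0,1,3,4,5}
Path to 3: b·b·a·a

Answer: REACHABLE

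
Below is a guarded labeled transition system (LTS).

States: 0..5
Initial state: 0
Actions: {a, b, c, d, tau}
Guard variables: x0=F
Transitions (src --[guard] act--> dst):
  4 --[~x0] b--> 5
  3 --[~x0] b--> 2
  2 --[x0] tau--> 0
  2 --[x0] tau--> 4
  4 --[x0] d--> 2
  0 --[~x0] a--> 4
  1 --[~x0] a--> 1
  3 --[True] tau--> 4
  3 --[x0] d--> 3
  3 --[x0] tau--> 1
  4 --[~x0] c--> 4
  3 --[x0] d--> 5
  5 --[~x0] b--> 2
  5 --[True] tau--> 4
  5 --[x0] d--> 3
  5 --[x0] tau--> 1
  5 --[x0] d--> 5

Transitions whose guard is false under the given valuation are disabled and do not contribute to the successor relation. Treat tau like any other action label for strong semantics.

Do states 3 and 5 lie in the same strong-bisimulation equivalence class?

Answer: BISIMILAR

Trace:
Bisimulation quotient by refinement:
  P[0] = {{0,1,2,3,4,5}}
  P[1] = {{0,1},{2},{3,5},{4}}
  P[2] = {{0},{1},{2},{3,5},{4}}
Fixed point at round 3; 5 class(es).
[3]={3,5}  [5]={3,5}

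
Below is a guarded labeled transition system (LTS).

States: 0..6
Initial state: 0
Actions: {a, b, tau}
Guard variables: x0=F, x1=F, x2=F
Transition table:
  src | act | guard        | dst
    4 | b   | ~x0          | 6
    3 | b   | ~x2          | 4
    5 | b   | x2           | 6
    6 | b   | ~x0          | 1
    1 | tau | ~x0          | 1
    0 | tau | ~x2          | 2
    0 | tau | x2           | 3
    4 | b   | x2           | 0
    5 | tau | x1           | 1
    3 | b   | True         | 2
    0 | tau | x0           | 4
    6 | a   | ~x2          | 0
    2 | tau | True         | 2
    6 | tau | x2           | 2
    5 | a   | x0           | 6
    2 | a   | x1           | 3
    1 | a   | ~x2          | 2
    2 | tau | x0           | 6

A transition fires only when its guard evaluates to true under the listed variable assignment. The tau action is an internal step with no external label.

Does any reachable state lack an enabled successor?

Answer: DEADLOCK-FREE

Trace:
Reach set: {0,2}
  0: tau→2  [deg 1]
  2: tau→2  [deg 1]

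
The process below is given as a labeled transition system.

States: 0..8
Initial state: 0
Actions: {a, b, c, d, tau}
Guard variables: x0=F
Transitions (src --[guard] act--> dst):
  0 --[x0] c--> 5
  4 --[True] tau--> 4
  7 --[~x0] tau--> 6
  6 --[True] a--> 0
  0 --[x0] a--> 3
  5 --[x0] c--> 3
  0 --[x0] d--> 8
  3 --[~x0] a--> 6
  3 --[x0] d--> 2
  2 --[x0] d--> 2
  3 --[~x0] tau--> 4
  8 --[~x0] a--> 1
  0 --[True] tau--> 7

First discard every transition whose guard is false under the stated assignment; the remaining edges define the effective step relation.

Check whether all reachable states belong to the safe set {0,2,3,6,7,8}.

Answer: INVARIANT HOLDS

Analysis:
Allowed set {0,2,3,6,7,8}
R = {0,6,7}
  0: safe
  6: safe
  7: safe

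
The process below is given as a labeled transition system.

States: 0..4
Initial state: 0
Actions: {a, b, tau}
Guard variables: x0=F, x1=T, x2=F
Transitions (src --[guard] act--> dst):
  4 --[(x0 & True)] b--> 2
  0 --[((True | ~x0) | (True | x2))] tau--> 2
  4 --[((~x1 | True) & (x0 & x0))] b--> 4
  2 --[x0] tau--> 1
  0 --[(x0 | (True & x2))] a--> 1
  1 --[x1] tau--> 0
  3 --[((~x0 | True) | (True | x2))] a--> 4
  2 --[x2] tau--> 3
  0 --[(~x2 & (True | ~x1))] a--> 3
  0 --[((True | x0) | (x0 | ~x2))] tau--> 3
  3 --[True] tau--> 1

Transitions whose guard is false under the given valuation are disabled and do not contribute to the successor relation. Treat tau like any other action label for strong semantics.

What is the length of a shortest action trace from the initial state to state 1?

Layered search for 1:
  L0 = {0}
  L1 = {2,3}
  L2 = {1,4}
first hit 1 at d=2 via a·tau

Answer: 2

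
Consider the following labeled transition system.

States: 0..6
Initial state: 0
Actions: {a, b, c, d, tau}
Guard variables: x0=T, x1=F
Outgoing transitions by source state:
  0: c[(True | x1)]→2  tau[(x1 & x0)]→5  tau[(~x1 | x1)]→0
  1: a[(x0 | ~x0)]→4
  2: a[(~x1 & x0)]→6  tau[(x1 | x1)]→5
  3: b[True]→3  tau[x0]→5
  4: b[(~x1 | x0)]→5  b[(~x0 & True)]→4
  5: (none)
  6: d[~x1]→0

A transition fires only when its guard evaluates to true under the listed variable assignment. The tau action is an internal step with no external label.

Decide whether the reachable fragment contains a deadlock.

R = {0,2,6}
  0: c→2  tau→0  [2 out]
  2: a→6  [1 out]
  6: d→0  [1 out]

Answer: DEADLOCK-FREE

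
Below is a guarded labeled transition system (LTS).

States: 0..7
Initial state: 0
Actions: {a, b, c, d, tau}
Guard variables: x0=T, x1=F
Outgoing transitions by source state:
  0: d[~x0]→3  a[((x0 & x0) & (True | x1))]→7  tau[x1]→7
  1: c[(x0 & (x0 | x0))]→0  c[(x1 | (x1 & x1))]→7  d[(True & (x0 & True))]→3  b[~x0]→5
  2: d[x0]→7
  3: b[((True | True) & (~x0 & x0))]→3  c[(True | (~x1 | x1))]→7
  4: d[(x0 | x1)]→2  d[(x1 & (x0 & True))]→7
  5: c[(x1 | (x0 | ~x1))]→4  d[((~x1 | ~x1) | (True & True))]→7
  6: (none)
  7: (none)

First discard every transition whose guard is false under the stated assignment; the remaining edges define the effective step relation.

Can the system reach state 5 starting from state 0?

Answer: UNREACHABLE

Working:
Guard filter leaves 8 enabled edge(s).
depth 0: {0}
depth 1: {7}  cumulative {0,7}
Reach set: {0,7}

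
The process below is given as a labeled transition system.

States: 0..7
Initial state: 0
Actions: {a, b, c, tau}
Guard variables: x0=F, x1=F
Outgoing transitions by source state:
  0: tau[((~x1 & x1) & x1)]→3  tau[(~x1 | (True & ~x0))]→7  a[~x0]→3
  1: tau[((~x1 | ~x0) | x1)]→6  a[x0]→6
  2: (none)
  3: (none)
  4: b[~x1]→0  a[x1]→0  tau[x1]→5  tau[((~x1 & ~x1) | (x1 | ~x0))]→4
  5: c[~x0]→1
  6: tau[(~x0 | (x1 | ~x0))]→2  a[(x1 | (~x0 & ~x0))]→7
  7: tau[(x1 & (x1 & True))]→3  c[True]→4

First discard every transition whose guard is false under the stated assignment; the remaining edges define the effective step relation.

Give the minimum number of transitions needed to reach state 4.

Answer: 2

Working:
Layered search for 4:
  depth 0: {0}
  depth 1: {3,7}
  depth 2: {4}
first hit 4 at d=2 via tau·c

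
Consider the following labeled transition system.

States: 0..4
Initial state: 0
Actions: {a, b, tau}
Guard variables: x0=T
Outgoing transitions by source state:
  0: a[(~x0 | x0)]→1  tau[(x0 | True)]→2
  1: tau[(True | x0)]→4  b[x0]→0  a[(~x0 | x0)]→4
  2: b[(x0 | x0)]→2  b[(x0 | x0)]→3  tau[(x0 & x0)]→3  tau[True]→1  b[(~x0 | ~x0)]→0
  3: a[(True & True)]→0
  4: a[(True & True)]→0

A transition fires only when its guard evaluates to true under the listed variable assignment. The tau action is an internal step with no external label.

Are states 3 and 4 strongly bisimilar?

Answer: BISIMILAR

Trace:
Bisimulation quotient by refinement:
  π0 = {{0,1,2,3,4}}
  π1 = {{0},{1},{2},{3,4}}
4 equivalence class(es) (converged in 2)
3∈{3,4}, 4∈{3,4}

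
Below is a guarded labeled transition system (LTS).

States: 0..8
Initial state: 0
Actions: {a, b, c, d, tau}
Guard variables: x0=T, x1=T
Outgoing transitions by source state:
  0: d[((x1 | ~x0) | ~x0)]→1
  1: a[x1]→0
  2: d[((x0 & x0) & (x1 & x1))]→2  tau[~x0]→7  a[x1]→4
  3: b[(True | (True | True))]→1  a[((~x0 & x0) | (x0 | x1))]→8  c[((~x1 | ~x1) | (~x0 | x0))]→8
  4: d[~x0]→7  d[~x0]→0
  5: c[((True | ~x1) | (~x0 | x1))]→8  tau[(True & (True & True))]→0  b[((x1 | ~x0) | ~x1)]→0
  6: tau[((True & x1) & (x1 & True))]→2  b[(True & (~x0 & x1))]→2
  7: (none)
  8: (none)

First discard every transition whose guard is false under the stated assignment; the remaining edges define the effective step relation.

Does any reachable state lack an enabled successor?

Reach set: {0,1}
  0: d→1  [deg 1]
  1: a→0  [deg 1]

Answer: DEADLOCK-FREE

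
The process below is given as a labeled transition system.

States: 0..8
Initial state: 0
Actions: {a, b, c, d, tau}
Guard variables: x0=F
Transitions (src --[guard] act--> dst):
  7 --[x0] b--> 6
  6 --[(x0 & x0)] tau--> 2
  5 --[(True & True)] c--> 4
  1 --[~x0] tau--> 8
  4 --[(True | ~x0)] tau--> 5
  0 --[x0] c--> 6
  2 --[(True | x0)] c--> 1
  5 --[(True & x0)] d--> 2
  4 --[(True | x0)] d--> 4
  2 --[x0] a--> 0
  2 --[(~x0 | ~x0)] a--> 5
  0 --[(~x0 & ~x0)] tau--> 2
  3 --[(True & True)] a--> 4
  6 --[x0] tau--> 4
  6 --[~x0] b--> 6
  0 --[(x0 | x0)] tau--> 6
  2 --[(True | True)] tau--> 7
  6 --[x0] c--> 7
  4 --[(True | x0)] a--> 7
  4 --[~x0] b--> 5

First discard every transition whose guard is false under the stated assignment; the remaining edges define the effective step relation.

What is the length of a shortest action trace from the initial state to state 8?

Layered search for 8:
  depth 0: {0}
  depth 1: {2}
  depth 2: {1,5,7}
  depth 3: {4,8}
first hit 8 at d=3 via tau·c·tau

Answer: 3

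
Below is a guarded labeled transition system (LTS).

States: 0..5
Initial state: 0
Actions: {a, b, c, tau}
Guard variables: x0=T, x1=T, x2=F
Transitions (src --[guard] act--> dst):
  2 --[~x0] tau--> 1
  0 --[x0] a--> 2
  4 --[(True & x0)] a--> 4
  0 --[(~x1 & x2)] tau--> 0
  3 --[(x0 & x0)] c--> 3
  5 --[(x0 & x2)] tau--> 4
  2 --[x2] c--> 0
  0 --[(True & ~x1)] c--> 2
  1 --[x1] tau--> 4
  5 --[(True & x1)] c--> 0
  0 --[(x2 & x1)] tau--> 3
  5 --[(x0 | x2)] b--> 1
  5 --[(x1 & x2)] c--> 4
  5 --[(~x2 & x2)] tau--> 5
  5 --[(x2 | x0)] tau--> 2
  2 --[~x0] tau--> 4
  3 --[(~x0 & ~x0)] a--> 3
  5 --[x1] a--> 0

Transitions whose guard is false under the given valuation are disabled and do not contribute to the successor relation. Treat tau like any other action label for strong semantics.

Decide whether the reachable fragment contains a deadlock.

Reachable = {0,2}
  0: a→2  [1 out]
  2: ∅  [deadlock]
witness 2: a

Answer: DEADLOCK at state 2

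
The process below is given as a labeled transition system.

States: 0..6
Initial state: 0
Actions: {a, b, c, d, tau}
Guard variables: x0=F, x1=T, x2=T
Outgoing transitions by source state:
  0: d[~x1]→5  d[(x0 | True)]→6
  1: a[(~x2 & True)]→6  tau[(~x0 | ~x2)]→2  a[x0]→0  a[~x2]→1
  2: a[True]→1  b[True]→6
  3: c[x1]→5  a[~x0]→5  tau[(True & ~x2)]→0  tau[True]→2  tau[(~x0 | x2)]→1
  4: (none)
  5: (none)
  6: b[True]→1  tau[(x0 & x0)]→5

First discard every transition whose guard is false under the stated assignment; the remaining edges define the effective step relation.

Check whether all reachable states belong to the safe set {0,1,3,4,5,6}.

Answer: INVARIANT VIOLATED at state 2

Working:
Inv-set: {0,1,3,4,5,6}
R = {0,1,2,6}
  0: ✓
  1: ✓
  2: ✗ unsafe
  6: ✓
counterexample path to 2: d·b·tau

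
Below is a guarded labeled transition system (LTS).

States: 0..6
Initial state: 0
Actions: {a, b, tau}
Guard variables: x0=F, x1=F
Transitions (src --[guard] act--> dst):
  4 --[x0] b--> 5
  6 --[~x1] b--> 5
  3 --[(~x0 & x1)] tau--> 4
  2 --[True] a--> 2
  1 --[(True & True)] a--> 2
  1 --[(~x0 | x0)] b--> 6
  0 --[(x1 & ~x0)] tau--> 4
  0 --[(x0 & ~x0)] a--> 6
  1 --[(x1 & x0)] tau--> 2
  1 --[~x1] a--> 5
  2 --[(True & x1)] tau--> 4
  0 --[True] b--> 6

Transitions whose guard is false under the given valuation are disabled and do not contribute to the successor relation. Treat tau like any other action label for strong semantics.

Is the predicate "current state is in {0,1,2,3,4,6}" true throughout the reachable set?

Answer: INVARIANT VIOLATED at state 5

Working:
Allowed set {0,1,2,3,4,6}
Reach set: {0,5,6}
  0: ok
  5: ✗ unsafe
  6: ok
counterexample path to 5: b·b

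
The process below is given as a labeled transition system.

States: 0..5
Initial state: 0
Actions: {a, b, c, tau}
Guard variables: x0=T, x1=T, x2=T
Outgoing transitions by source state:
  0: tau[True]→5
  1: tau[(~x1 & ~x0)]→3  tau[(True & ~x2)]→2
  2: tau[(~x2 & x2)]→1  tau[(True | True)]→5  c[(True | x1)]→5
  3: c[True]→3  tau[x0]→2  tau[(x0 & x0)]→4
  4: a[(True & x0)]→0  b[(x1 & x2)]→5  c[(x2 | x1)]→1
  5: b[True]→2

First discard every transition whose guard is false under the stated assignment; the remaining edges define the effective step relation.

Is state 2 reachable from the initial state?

Answer: REACHABLE

Analysis:
After dropping false guards: 10 live edges.
depth 0: {0}
depth 1: {5}  total {0,5}
depth 2: {2}  total {0,2,5}
Reach set: {0,2,5}
witness 2: tau·b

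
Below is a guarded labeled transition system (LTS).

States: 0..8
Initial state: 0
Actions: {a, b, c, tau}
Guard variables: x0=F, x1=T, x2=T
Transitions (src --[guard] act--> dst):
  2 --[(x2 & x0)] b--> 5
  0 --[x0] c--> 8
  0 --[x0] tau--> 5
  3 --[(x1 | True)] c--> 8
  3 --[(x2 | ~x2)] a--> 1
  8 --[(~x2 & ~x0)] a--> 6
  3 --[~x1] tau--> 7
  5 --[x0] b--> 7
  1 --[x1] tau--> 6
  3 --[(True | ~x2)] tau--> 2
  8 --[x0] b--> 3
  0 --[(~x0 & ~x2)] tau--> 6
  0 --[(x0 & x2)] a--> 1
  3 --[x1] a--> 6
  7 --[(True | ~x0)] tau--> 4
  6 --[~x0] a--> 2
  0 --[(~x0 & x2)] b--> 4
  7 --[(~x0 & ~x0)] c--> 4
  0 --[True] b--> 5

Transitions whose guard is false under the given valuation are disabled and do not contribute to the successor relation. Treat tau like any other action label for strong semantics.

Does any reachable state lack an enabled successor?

Answer: DEADLOCK at state 4

Working:
Reach set: {0,4,5}
  0: b→4  b→5  [2 exit(s)]
  4: ∅  [deadlock]
  5: ∅  [deadlock]
trace reaching 4: b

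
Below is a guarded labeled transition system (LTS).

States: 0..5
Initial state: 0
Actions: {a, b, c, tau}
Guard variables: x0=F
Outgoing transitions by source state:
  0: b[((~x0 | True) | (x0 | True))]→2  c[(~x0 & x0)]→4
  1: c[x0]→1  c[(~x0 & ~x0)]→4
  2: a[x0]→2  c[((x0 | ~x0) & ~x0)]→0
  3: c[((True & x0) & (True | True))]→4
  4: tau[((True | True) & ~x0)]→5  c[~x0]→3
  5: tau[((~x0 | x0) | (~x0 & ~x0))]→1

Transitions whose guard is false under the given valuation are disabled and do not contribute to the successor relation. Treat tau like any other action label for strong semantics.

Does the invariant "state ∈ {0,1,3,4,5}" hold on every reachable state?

Inv-set: {0,1,3,4,5}
Reachable = {0,2}
  0: ✓
  2: ✗ unsafe
counterexample path to 2: b

Answer: INVARIANT VIOLATED at state 2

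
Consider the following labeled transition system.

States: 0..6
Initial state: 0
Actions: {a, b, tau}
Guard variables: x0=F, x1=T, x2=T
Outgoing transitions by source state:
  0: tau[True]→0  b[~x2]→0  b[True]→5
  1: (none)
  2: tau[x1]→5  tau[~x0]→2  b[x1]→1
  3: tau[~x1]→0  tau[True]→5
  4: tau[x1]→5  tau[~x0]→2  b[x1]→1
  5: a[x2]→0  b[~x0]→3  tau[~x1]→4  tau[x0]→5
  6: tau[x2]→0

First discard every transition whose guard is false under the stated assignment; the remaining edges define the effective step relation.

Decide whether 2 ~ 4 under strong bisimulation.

Bisimulation quotient by refinement:
  π0 = {{0,1,2,3,4,5,6}}
  π1 = {{0,2,4},{1},{3,6},{5}}
  π2 = {{0},{1},{2,4},{3},{5},{6}}
stable after 3 split(s): 6 block(s)
class of 2: {2,4}; class of 4: {2,4}

Answer: BISIMILAR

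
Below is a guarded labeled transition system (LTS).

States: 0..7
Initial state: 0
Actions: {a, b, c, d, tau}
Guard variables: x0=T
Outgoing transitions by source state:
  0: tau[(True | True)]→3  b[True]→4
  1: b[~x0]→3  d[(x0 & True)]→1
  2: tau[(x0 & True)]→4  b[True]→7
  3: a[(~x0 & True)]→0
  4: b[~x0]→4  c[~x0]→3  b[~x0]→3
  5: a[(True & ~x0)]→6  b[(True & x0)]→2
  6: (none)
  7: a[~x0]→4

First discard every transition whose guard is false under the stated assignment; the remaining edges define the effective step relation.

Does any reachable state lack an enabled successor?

R = {0,3,4}
  0: b→4  tau→3  [deg 2]
  3: ∅  [STUCK]
  4: ∅  [STUCK]
Path to 3: tau

Answer: DEADLOCK at state 3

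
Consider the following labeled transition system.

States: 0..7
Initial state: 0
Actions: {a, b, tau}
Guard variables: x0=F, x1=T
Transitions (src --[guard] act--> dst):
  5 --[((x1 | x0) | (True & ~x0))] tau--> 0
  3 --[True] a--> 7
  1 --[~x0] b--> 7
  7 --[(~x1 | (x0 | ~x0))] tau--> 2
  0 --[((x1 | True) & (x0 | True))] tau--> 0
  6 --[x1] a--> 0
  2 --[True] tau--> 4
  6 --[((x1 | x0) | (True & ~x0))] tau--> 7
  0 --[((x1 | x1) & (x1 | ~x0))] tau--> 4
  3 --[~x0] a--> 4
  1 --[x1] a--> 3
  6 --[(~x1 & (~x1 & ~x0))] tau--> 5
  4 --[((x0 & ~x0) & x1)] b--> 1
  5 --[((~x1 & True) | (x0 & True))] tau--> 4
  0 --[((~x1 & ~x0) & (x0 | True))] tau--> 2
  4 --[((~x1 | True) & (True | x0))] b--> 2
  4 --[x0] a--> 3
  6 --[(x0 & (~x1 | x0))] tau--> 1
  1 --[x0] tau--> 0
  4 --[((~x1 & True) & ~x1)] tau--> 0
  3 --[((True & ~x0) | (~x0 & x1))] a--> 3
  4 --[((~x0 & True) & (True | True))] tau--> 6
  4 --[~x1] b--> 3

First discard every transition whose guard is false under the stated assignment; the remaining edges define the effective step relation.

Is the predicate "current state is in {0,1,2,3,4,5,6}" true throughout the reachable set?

Allowed set {0,1,2,3,4,5,6}
Reachable = {0,2,4,6,7}
  0: ok
  2: ok
  4: ok
  6: ok
  7: ✗ unsafe
counterexample path to 7: tau·tau·tau

Answer: INVARIANT VIOLATED at state 7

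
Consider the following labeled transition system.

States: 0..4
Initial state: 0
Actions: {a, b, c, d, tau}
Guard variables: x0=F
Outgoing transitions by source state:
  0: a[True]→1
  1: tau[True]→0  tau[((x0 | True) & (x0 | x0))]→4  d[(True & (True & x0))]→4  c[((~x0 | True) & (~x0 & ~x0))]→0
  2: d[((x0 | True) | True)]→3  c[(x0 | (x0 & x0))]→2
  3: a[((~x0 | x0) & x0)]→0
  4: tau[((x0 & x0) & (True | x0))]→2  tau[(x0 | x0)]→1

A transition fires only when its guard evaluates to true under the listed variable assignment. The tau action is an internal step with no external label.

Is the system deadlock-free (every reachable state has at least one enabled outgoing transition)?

Reach set: {0,1}
  0: a→1  [1 exit(s)]
  1: c→0  tau→0  [2 exit(s)]

Answer: DEADLOCK-FREE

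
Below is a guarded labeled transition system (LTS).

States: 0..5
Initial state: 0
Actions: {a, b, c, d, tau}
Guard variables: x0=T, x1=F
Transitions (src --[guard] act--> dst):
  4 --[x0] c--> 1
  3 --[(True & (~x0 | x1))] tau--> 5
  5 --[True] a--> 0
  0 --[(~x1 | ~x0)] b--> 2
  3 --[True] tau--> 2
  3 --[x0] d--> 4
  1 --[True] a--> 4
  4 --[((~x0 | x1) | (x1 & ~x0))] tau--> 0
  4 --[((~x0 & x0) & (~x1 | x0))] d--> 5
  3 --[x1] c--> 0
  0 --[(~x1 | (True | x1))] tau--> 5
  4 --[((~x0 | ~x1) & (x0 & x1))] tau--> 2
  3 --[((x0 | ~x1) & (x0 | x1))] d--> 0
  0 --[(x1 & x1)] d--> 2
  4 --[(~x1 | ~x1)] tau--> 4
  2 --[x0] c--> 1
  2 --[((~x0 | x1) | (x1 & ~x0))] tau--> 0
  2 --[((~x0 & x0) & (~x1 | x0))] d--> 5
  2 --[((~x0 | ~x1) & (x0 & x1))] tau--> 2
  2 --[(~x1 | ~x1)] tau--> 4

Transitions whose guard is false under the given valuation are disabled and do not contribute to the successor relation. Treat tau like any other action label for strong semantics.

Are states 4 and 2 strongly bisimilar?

Compute ~ classes (split until stable):
  round 0: {{0,1,2,3,4,5}}
  round 1: {{0},{1,5},{2,4},{3}}
  round 2: {{0},{1},{2,4},{3},{5}}
5 equivalence class(es) (converged in 3)
class of 4: {2,4}; class of 2: {2,4}

Answer: BISIMILAR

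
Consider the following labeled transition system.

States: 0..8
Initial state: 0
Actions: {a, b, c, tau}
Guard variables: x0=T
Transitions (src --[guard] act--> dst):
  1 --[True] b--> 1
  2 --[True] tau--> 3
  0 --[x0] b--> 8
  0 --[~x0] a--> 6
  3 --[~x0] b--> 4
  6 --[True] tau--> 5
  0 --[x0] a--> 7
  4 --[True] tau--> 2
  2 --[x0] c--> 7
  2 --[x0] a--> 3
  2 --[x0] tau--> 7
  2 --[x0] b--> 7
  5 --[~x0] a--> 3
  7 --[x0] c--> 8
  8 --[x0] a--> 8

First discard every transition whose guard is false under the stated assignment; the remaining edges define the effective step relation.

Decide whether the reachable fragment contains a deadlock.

Answer: DEADLOCK-FREE

Working:
Reachable = {0,7,8}
  0: a→7  b→8  [2 out]
  7: c→8  [1 out]
  8: a→8  [1 out]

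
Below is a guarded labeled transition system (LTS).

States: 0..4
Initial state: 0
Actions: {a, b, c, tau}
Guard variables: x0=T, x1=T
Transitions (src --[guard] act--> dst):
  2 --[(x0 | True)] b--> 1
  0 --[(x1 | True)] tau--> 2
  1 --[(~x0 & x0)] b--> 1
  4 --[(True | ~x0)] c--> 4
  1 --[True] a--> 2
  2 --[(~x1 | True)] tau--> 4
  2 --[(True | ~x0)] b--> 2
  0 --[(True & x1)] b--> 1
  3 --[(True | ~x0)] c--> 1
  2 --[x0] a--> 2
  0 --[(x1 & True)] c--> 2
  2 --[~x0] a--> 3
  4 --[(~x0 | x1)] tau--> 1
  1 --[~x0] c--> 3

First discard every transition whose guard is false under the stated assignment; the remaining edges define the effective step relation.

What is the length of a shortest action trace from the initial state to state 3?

Breadth-first toward 3:
  Layer 0: {0}
  Layer 1: {1,2}
  Layer 2: {4}
3 never appears.

Answer: UNREACHABLE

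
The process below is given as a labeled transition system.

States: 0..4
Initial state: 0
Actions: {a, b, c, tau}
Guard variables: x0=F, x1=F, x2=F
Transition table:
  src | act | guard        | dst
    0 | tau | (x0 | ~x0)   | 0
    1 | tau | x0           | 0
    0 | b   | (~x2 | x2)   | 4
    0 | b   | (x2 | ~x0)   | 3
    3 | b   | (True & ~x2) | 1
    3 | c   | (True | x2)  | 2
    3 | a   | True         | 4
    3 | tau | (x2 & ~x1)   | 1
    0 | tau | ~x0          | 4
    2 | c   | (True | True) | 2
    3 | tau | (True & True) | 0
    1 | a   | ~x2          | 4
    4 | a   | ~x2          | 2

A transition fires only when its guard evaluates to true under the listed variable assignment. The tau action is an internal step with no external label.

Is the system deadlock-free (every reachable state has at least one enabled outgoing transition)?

R = {0,1,2,3,4}
  0: b→3  b→4  tau→0  tau→4  [deg 4]
  1: a→4  [deg 1]
  2: c→2  [deg 1]
  3: a→4  b→1  c→2  tau→0  [deg 4]
  4: a→2  [deg 1]

Answer: DEADLOCK-FREE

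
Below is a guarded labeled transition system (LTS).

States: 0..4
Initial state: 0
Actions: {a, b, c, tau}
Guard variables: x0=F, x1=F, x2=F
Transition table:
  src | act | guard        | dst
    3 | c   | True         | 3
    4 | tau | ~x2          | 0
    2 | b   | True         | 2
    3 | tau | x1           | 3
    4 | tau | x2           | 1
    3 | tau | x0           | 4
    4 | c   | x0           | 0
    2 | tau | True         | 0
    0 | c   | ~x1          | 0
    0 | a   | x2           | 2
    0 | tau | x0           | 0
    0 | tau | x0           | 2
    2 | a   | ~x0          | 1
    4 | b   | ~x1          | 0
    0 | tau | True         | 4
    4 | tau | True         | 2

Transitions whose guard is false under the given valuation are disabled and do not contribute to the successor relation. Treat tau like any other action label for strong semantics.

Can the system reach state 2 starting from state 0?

9 transition(s) survive guard evaluation.
depth 0: {0}
depth 1: {4}  now seen {0,4}
depth 2: {2}  now seen {0,2,4}
depth 3: {1}  now seen {0,1,2,4}
Reach set: {0,1,2,4}
trace reaching 2: tau·tau

Answer: REACHABLE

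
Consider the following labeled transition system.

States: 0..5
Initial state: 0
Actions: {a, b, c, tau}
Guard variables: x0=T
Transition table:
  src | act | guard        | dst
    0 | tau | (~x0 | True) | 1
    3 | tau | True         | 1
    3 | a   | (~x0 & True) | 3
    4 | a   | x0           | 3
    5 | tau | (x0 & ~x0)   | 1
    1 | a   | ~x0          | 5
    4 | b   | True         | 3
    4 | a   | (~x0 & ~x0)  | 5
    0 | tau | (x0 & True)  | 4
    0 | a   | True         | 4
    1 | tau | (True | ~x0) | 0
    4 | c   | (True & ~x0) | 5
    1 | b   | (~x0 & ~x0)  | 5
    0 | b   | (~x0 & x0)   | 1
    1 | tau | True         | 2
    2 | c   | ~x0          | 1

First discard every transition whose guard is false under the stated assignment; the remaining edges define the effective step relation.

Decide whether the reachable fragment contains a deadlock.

Reach set: {0,1,2,3,4}
  0: a→4  tau→1  tau→4  [deg 3]
  1: tau→0  tau→2  [deg 2]
  2: ∅  [STUCK]
  3: tau→1  [deg 1]
  4: a→3  b→3  [deg 2]
Path to 2: tau·tau

Answer: DEADLOCK at state 2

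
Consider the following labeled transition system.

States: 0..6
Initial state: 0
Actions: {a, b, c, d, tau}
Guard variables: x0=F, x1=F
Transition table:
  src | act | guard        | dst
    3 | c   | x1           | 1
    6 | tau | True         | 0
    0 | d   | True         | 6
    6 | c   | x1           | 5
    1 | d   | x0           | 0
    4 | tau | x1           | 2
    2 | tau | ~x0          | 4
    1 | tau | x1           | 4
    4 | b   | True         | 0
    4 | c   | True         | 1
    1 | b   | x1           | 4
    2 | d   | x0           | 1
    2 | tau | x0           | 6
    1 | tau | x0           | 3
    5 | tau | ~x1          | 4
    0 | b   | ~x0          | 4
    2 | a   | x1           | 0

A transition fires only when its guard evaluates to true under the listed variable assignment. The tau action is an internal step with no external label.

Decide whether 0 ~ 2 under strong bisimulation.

Answer: NOT BISIMILAR

Working:
Compute ~ classes (split until stable):
  round 0: {{0,1,2,3,4,5,6}}
  round 1: {{0},{1,3},{2,5,6},{4}}
  round 2: {{0},{1,3},{2,5},{4},{6}}
stable after 3 split(s): 5 block(s)
class of 0: {0}; class of 2: {2,5}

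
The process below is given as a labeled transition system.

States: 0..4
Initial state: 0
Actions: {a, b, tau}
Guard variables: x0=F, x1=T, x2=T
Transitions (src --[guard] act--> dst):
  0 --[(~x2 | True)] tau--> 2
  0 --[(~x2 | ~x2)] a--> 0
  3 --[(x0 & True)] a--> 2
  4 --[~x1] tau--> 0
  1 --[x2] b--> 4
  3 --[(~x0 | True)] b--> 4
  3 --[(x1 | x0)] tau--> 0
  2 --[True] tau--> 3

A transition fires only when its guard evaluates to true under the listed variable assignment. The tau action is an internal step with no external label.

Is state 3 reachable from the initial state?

Guard filter leaves 5 enabled edge(s).
L0 = {0}
L1 = {2}  now seen {0,2}
L2 = {3}  now seen {0,2,3}
L3 = {4}  now seen {0,2,3,4}
Reach set: {0,2,3,4}
witness 3: tau·tau

Answer: REACHABLE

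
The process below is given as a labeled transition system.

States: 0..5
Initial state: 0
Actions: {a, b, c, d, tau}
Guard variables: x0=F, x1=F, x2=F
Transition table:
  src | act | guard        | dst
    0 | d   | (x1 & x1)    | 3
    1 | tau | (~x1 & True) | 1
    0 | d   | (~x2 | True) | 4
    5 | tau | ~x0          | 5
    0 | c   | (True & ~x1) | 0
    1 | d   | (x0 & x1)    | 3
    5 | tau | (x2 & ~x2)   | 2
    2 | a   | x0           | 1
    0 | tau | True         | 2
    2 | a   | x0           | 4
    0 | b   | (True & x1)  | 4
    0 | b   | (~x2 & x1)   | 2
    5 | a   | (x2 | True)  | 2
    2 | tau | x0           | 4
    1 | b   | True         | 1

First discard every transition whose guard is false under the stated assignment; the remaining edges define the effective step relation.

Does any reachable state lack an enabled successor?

Reach set: {0,2,4}
  0: c→0  d→4  tau→2  [3 out]
  2: ∅  [deadlock]
  4: ∅  [deadlock]
trace reaching 2: tau

Answer: DEADLOCK at state 2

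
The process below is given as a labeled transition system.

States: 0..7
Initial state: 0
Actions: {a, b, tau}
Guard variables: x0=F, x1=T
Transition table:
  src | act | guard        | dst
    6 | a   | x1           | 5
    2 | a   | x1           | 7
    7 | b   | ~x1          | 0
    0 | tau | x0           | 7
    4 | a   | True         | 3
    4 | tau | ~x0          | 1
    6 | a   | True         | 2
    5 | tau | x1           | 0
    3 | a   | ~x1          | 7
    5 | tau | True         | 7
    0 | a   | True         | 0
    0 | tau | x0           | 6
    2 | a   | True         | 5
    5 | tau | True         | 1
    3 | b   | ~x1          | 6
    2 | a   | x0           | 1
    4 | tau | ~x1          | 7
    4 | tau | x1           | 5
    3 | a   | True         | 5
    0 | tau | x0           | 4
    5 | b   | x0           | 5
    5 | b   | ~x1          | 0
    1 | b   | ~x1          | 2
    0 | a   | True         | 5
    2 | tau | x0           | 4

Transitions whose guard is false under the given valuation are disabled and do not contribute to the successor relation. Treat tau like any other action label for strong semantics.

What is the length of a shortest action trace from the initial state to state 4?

Layered search for 4:
  L0 = {0}
  L1 = {5}
  L2 = {1,7}
4 never appears.

Answer: UNREACHABLE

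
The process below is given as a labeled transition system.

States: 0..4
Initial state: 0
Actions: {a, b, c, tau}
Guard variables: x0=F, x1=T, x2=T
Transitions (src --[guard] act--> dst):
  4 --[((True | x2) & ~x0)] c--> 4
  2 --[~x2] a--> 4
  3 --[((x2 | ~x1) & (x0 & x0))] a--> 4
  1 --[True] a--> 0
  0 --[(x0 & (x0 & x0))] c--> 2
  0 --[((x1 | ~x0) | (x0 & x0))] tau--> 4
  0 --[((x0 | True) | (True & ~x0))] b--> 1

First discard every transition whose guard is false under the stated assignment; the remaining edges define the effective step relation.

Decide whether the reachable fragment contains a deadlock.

Answer: DEADLOCK-FREE

Trace:
Reach set: {0,1,4}
  0: b→1  tau→4  [2 exit(s)]
  1: a→0  [1 exit(s)]
  4: c→4  [1 exit(s)]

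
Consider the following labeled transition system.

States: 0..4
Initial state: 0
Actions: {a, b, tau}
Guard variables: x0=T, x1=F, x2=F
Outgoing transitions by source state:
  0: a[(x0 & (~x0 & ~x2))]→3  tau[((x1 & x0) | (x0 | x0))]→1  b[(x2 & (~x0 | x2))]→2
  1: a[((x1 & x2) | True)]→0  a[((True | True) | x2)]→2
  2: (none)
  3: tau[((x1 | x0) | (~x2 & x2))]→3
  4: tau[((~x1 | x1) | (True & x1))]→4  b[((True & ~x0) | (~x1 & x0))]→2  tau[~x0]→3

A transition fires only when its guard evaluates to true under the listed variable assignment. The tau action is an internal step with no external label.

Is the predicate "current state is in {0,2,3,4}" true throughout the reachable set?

Answer: INVARIANT VIOLATED at state 1

Trace:
Allowed set {0,2,3,4}
R = {0,1,2}
  0: ✓
  1: VIOLATES
  2: ✓
counterexample path to 1: tau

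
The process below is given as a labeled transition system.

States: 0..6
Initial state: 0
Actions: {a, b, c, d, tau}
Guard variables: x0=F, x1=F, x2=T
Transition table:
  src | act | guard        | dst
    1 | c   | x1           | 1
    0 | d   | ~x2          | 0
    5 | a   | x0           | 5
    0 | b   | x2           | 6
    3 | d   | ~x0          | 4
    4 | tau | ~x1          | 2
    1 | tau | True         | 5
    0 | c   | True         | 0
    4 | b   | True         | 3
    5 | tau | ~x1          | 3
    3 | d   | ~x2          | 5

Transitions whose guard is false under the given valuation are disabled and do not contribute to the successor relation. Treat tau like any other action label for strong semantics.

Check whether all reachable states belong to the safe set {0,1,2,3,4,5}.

Answer: INVARIANT VIOLATED at state 6

Analysis:
Allowed set {0,1,2,3,4,5}
Reachable = {0,6}
  0: ok
  6: ✗ unsafe
counterexample path to 6: b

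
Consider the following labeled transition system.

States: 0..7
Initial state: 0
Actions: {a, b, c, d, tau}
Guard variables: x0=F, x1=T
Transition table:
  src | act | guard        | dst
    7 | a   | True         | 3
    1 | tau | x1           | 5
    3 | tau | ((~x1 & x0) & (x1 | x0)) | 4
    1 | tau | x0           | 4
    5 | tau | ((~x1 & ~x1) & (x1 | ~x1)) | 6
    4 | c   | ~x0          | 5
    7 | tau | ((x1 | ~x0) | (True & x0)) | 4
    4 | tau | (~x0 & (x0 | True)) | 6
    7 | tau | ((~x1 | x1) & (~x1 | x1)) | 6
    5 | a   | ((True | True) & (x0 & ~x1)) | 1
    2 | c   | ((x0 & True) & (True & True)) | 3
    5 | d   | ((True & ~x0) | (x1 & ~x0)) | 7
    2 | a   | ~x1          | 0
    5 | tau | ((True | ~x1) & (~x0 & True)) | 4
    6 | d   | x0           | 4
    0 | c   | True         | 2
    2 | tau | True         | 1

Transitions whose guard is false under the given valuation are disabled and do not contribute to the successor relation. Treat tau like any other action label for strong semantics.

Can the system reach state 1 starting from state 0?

Answer: REACHABLE

Working:
10 transition(s) survive guard evaluation.
Layer 0: {0}
Layer 1: {2}  total {0,2}
Layer 2: {1}  total {0,1,2}
Layer 3: {5}  total {0,1,2,5}
Layer 4: {4,7}  total {0,1,2,4,5,7}
Layer 5: {3,6}  total {0,1,2,3,4,5,6,7}
Reach set: {0,1,2,3,4,5,6,7}
Path to 1: c·tau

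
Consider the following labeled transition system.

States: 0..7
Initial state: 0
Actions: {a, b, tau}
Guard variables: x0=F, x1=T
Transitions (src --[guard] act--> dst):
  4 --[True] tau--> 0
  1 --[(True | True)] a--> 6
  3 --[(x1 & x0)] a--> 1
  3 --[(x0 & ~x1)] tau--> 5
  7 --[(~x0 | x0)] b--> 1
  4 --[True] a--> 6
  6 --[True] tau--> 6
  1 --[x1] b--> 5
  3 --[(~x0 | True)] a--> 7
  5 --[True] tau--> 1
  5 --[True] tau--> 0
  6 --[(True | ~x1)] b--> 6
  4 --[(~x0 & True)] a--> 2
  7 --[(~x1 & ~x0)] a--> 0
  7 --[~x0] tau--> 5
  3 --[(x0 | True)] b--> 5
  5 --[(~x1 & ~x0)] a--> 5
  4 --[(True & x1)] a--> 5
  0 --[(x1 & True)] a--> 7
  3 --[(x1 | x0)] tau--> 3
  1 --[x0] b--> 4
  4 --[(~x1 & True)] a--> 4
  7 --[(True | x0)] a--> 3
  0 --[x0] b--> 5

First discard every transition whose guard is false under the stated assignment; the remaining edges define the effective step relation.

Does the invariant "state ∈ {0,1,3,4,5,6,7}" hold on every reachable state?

Answer: INVARIANT HOLDS

Analysis:
Inv-set: {0,1,3,4,5,6,7}
Reachable = {0,1,3,5,6,7}
  0: ✓
  1: ✓
  3: ✓
  5: ✓
  6: ✓
  7: ✓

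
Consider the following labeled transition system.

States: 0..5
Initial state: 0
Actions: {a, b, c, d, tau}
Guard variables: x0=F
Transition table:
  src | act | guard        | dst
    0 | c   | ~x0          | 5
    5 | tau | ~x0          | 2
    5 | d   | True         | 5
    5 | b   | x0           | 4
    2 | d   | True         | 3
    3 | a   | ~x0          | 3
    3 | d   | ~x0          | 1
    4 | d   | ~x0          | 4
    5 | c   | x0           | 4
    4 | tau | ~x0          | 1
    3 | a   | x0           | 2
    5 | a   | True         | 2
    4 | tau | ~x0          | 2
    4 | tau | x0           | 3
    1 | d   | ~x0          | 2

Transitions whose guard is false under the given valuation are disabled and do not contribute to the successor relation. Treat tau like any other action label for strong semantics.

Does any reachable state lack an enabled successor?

Answer: DEADLOCK-FREE

Analysis:
R = {0,1,2,3,5}
  0: c→5  [1 out]
  1: d→2  [1 out]
  2: d→3  [1 out]
  3: a→3  d→1  [2 out]
  5: a→2  d→5  tau→2  [3 out]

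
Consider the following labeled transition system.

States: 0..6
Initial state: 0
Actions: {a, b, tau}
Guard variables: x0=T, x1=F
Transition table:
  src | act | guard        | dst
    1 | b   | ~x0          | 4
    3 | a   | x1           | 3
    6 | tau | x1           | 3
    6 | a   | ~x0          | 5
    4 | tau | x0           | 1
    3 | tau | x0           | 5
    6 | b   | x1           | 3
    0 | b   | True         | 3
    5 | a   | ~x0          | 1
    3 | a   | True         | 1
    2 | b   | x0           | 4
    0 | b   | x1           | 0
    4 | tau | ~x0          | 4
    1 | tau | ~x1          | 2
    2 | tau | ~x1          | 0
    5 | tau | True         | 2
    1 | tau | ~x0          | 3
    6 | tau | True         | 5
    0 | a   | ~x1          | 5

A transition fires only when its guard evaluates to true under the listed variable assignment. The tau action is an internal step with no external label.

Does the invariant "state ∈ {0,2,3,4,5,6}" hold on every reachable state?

Inv-set: {0,2,3,4,5,6}
R = {0,1,2,3,4,5}
  0: safe
  1: VIOLATES
  2: safe
  3: safe
  4: safe
  5: safe
witness against invariant: b·a → 1

Answer: INVARIANT VIOLATED at state 1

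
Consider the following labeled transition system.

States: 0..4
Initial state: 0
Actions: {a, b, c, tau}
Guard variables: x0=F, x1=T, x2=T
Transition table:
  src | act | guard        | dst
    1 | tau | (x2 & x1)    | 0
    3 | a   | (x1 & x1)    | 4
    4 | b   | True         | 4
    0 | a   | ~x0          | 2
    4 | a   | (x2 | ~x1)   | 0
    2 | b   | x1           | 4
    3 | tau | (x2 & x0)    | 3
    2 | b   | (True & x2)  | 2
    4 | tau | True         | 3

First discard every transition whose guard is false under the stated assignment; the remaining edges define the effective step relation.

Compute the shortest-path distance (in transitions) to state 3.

Breadth-first toward 3:
  depth 0: {0}
  depth 1: {2}
  depth 2: {4}
  depth 3: {3}
first hit 3 at d=3 via a·b·tau

Answer: 3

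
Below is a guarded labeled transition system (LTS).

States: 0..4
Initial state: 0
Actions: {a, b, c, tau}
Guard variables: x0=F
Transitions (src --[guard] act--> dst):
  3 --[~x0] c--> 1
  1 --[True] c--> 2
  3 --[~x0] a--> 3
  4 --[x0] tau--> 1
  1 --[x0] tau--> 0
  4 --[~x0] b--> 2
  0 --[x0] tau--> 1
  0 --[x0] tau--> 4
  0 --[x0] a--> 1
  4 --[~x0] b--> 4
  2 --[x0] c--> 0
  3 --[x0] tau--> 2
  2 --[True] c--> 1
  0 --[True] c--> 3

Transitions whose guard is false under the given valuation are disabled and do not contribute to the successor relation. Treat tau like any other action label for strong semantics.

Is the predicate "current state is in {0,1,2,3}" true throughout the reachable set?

Answer: INVARIANT HOLDS

Analysis:
Allowed set {0,1,2,3}
Reachable = {0,1,2,3}
  0: ok
  1: ok
  2: ok
  3: ok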